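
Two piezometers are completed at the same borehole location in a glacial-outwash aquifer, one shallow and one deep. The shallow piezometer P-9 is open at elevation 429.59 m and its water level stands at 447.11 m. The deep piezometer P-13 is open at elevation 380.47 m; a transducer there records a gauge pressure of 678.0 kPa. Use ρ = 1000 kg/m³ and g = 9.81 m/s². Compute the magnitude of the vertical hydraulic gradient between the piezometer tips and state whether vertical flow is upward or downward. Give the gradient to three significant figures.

Total head at P-9: h = 447.11 m (water level in the standpipe).
Pressure head at P-13: ψ = P/(ρg) = 678.0×1000 / (1000 × 9.81) = 69.11 m.
Total head at P-13: h = z + ψ = 380.47 + 69.11 = 449.58 m.
Δh = h(P-9) − h(P-13) = 447.11 − 449.58 = -2.47 m.
Vertical separation Δz = 429.59 − 380.47 = 49.12 m.
|i_v| = |Δh| / Δz = 2.47 / 49.12 = 0.0503.
Head is higher in the deep piezometer, so vertical flow is upward (discharge condition).

|i_v| ≈ 0.0503; vertical flow is upward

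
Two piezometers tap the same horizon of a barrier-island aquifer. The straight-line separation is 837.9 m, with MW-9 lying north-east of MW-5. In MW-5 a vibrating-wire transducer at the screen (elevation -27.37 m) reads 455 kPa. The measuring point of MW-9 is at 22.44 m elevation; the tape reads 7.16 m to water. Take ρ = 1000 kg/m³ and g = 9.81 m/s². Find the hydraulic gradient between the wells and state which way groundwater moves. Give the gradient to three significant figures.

Pressure head at MW-5: ψ = P/(ρg) = 455×1000 / (1000 × 9.81) = 46.38 m.
Total head at MW-5: h = z + ψ = -27.37 + 46.38 = 19.01 m.
Total head at MW-9: h = 22.44 − 7.16 = 15.28 m.
Head difference: h(MW-5) − h(MW-9) = 19.01 − 15.28 = 3.73 m.
Hydraulic gradient: i = |Δh| / L = 3.73 / 837.9 = 0.00445.
Flow is from higher to lower head: from MW-5 toward MW-9, i.e. toward the north-east.

i ≈ 0.00445; groundwater flows toward the north-east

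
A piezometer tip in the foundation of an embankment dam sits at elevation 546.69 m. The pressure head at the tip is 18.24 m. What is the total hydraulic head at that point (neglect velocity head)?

h ≈ 564.93 m

h = z + ψ = 546.69 + 18.24 = 564.93 m.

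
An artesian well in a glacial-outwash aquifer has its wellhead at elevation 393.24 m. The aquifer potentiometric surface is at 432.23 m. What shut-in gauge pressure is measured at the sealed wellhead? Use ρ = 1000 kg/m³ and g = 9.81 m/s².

Head above the cap: Δh = 432.23 − 393.24 = 38.99 m.
P = ρgΔh = 1000 × 9.81 × 38.99 = 382492 Pa ≈ 382 kPa.

P ≈ 382 kPa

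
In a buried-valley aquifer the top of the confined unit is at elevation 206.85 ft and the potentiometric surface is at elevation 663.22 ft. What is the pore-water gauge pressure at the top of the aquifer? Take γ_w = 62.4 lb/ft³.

Pressure head at the aquifer top: ψ = h − z = 663.22 − 206.85 = 456.37 ft.
P = γψ/144 = 62.4 × 456.37 / 144 = 198 psi.

P ≈ 198 psi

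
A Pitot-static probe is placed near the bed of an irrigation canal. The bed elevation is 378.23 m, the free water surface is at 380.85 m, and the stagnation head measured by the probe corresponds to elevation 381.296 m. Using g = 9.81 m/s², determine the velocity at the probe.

Near the bed, under hydrostatic conditions, the piezometric head (z + ψ) equals the free-surface elevation, 380.85 m.
Velocity head = total − piezometric = 381.296 − 380.85 = 0.446 m.
v = √(2g·h_v) = √(2 × 9.81 × 0.446) = 2.96 m/s.

v ≈ 2.96 m/s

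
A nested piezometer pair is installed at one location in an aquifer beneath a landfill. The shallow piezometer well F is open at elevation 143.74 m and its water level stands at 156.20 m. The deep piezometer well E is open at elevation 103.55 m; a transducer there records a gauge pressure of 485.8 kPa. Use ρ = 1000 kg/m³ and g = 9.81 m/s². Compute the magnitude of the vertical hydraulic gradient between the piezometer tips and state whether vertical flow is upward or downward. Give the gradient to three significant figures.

|i_v| ≈ 0.0779; vertical flow is downward

Total head at well F: h = 156.20 m (water level in the standpipe).
Pressure head at well E: ψ = P/(ρg) = 485.8×1000 / (1000 × 9.81) = 49.52 m.
Total head at well E: h = z + ψ = 103.55 + 49.52 = 153.07 m.
Δh = h(well F) − h(well E) = 156.20 − 153.07 = 3.13 m.
Vertical separation Δz = 143.74 − 103.55 = 40.19 m.
|i_v| = |Δh| / Δz = 3.13 / 40.19 = 0.0779.
Head is higher in the shallow piezometer, so vertical flow is downward (recharge condition).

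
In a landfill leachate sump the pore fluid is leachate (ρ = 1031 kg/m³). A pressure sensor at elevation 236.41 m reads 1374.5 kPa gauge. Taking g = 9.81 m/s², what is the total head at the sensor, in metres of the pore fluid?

ψ = P/(ρg) = 1374.5×1000 / (1031 × 9.81) = 135.90 m.
h = z + ψ = 236.41 + 135.90 = 372.31 m.

h ≈ 372.31 m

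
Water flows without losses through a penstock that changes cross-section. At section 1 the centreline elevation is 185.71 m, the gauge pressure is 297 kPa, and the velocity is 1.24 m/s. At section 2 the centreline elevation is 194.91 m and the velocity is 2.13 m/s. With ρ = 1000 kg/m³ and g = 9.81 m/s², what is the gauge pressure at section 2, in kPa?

P₂ ≈ 205 kPa

Pressure head at 1: ψ₁ = P₁/(ρg) = 297×1000 / (1000 × 9.81) = 30.28 m.
Velocity heads: v₁²/2g = 1.24²/19.62 = 0.078 m; v₂²/2g = 2.13²/19.62 = 0.231 m.
Total head H = z₁ + ψ₁ + v₁²/2g = 185.71 + 30.28 + 0.078 = 216.07 m.
ψ₂ = H − z₂ − v₂²/2g = 216.07 − 194.91 − 0.231 = 20.93 m.
P₂ = ρgψ₂ = 1000 × 9.81 × 20.93 ≈ 205 kPa.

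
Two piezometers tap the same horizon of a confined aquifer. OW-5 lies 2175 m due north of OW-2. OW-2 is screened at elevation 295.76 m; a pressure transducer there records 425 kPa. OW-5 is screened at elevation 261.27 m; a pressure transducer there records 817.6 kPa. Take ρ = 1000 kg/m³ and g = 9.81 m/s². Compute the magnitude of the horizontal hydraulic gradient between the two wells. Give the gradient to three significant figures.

i ≈ 0.00254

Pressure head at OW-2: ψ = P/(ρg) = 425×1000 / (1000 × 9.81) = 43.32 m.
Total head at OW-2: h = z + ψ = 295.76 + 43.32 = 339.08 m.
Pressure head at OW-5: ψ = P/(ρg) = 817.6×1000 / (1000 × 9.81) = 83.34 m.
Total head at OW-5: h = z + ψ = 261.27 + 83.34 = 344.61 m.
Head difference: h(OW-2) − h(OW-5) = 339.08 − 344.61 = -5.53 m.
Hydraulic gradient: i = |Δh| / L = 5.53 / 2175 = 0.00254.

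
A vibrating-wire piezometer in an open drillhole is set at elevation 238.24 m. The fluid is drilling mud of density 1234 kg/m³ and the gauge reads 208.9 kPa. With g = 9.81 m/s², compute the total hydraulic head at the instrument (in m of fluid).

ψ = P/(ρg) = 208.9×1000 / (1234 × 9.81) = 17.26 m.
h = z + ψ = 238.24 + 17.26 = 255.50 m.

h ≈ 255.50 m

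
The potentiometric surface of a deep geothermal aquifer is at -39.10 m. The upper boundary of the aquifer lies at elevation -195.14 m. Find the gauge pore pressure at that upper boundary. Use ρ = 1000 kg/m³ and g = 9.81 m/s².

Pressure head at the aquifer top: ψ = h − z = -39.10 − (-195.14) = 156.04 m.
P = ρgψ = 1000 × 9.81 × 156.04 = 1530752 Pa ≈ 1530 kPa.

P ≈ 1530 kPa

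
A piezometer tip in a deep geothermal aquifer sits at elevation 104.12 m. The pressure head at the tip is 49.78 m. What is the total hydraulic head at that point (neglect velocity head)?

h = z + ψ = 104.12 + 49.78 = 153.90 m.

h ≈ 153.90 m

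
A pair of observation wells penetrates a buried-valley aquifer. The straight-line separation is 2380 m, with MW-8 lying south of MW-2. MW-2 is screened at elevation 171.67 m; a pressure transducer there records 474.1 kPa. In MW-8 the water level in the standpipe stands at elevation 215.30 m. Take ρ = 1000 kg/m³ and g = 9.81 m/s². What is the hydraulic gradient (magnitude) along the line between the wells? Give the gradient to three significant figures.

i ≈ 0.00197

Pressure head at MW-2: ψ = P/(ρg) = 474.1×1000 / (1000 × 9.81) = 48.33 m.
Total head at MW-2: h = z + ψ = 171.67 + 48.33 = 220.00 m.
Total head at MW-8: h = 215.30 m (water level in the piezometer is the total head).
Head difference: h(MW-2) − h(MW-8) = 220.00 − 215.30 = 4.70 m.
Hydraulic gradient: i = |Δh| / L = 4.70 / 2380 = 0.00197.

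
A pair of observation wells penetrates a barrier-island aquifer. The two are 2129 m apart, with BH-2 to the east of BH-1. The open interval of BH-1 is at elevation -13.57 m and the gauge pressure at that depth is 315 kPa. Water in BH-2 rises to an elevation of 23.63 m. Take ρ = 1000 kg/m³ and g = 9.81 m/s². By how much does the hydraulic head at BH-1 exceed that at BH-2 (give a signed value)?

Δh ≈ -5.09 m

Pressure head at BH-1: ψ = P/(ρg) = 315×1000 / (1000 × 9.81) = 32.11 m.
Total head at BH-1: h = z + ψ = -13.57 + 32.11 = 18.54 m.
Total head at BH-2: h = 23.63 m (water level in the piezometer is the total head).
Head difference: h(BH-1) − h(BH-2) = 18.54 − 23.63 = -5.09 m.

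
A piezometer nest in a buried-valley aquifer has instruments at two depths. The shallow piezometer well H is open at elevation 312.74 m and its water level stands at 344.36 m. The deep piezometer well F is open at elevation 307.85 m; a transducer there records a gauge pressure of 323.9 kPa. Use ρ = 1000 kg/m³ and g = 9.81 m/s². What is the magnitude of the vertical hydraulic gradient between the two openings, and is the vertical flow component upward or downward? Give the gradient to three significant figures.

Total head at well H: h = 344.36 m (water level in the standpipe).
Pressure head at well F: ψ = P/(ρg) = 323.9×1000 / (1000 × 9.81) = 33.02 m.
Total head at well F: h = z + ψ = 307.85 + 33.02 = 340.87 m.
Δh = h(well H) − h(well F) = 344.36 − 340.87 = 3.49 m.
Vertical separation Δz = 312.74 − 307.85 = 4.89 m.
|i_v| = |Δh| / Δz = 3.49 / 4.89 = 0.714.
Head is higher in the shallow piezometer, so vertical flow is downward (recharge condition).

|i_v| ≈ 0.714; vertical flow is downward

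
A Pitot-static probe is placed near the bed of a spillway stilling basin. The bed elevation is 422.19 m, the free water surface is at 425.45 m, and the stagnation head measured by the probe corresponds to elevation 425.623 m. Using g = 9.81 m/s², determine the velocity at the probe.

v ≈ 1.84 m/s

Near the bed, under hydrostatic conditions, the piezometric head (z + ψ) equals the free-surface elevation, 425.45 m.
Velocity head = total − piezometric = 425.623 − 425.45 = 0.173 m.
v = √(2g·h_v) = √(2 × 9.81 × 0.173) = 1.84 m/s.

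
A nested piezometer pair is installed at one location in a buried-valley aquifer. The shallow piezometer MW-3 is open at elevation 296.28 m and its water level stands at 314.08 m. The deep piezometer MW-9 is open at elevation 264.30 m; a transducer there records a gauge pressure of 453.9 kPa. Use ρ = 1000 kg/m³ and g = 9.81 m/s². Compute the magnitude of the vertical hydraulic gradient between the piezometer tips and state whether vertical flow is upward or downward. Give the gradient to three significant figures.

|i_v| ≈ 0.110; vertical flow is downward

Total head at MW-3: h = 314.08 m (water level in the standpipe).
Pressure head at MW-9: ψ = P/(ρg) = 453.9×1000 / (1000 × 9.81) = 46.27 m.
Total head at MW-9: h = z + ψ = 264.30 + 46.27 = 310.57 m.
Δh = h(MW-3) − h(MW-9) = 314.08 − 310.57 = 3.51 m.
Vertical separation Δz = 296.28 − 264.30 = 31.98 m.
|i_v| = |Δh| / Δz = 3.51 / 31.98 = 0.110.
Head is higher in the shallow piezometer, so vertical flow is downward (recharge condition).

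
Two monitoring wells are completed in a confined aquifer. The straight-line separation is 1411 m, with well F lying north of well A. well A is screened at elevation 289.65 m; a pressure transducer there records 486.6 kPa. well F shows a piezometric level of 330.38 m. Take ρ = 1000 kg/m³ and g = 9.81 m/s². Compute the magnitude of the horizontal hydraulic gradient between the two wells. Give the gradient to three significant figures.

Pressure head at well A: ψ = P/(ρg) = 486.6×1000 / (1000 × 9.81) = 49.60 m.
Total head at well A: h = z + ψ = 289.65 + 49.60 = 339.25 m.
Total head at well F: h = 330.38 m (water level in the piezometer is the total head).
Head difference: h(well A) − h(well F) = 339.25 − 330.38 = 8.87 m.
Hydraulic gradient: i = |Δh| / L = 8.87 / 1411 = 0.00629.

i ≈ 0.00629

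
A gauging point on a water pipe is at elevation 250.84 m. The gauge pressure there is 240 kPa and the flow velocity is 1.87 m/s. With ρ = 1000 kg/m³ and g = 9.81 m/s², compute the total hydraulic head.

Pressure head ψ = P/(ρg) = 240×1000 / (1000 × 9.81) = 24.46 m.
Velocity head = v²/(2g) = 1.87² / (2 × 9.81) = 0.178 m.
h = z + ψ + v²/(2g) = 250.84 + 24.46 + 0.178 = 275.48 m.

h ≈ 275.48 m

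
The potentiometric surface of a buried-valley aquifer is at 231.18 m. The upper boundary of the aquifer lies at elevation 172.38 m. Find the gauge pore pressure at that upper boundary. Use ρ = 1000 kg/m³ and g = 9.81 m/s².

Pressure head at the aquifer top: ψ = h − z = 231.18 − 172.38 = 58.80 m.
P = ρgψ = 1000 × 9.81 × 58.80 = 576828 Pa ≈ 577 kPa.

P ≈ 577 kPa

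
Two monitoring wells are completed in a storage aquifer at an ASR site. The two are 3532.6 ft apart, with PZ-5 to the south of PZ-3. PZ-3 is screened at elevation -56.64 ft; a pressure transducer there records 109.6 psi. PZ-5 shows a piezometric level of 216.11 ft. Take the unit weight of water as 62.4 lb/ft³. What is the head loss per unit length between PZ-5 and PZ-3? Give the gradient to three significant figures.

Pressure head at PZ-3: ψ = 144·P/γ = 144 × 109.6 / 62.4 = 252.92 ft.
Total head at PZ-3: h = z + ψ = -56.64 + 252.92 = 196.28 ft.
Total head at PZ-5: h = 216.11 ft (water level in the piezometer is the total head).
Head difference: h(PZ-3) − h(PZ-5) = 196.28 − 216.11 = -19.83 ft.
Hydraulic gradient: i = |Δh| / L = 19.83 / 3532.6 = 0.00561.

i ≈ 0.00561 ft/ft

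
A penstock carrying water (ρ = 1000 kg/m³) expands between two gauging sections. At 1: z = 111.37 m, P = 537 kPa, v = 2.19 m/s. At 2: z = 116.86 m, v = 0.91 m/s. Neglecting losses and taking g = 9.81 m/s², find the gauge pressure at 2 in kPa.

Pressure head at 1: ψ₁ = P₁/(ρg) = 537×1000 / (1000 × 9.81) = 54.74 m.
Velocity heads: v₁²/2g = 2.19²/19.62 = 0.244 m; v₂²/2g = 0.91²/19.62 = 0.042 m.
Total head H = z₁ + ψ₁ + v₁²/2g = 111.37 + 54.74 + 0.244 = 166.35 m.
ψ₂ = H − z₂ − v₂²/2g = 166.35 − 116.86 − 0.042 = 49.45 m.
P₂ = ρgψ₂ = 1000 × 9.81 × 49.45 ≈ 485 kPa.

P₂ ≈ 485 kPa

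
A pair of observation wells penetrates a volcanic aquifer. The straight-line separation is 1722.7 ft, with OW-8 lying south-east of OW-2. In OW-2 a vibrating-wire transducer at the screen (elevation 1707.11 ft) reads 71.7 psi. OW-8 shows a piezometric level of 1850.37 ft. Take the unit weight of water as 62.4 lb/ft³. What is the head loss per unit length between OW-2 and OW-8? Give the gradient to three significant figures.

Pressure head at OW-2: ψ = 144·P/γ = 144 × 71.7 / 62.4 = 165.46 ft.
Total head at OW-2: h = z + ψ = 1707.11 + 165.46 = 1872.57 ft.
Total head at OW-8: h = 1850.37 ft (water level in the piezometer is the total head).
Head difference: h(OW-2) − h(OW-8) = 1872.57 − 1850.37 = 22.20 ft.
Hydraulic gradient: i = |Δh| / L = 22.20 / 1722.7 = 0.0129.

i ≈ 0.0129 ft/ft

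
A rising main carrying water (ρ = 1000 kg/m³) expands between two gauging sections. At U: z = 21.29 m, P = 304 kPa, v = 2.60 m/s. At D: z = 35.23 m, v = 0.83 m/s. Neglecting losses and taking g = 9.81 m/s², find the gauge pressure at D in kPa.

P₂ ≈ 170 kPa

Pressure head at U: ψ₁ = P₁/(ρg) = 304×1000 / (1000 × 9.81) = 30.99 m.
Velocity heads: v₁²/2g = 2.60²/19.62 = 0.345 m; v₂²/2g = 0.83²/19.62 = 0.035 m.
Total head H = z₁ + ψ₁ + v₁²/2g = 21.29 + 30.99 + 0.345 = 52.62 m.
ψ₂ = H − z₂ − v₂²/2g = 52.62 − 35.23 − 0.035 = 17.36 m.
P₂ = ρgψ₂ = 1000 × 9.81 × 17.36 ≈ 170 kPa.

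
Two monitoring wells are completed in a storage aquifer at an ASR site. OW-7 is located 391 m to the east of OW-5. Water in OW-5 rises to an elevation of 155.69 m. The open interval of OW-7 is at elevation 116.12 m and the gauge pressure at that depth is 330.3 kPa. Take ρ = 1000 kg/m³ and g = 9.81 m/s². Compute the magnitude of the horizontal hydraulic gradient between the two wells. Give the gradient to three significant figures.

i ≈ 0.0151

Total head at OW-5: h = 155.69 m (water level in the piezometer is the total head).
Pressure head at OW-7: ψ = P/(ρg) = 330.3×1000 / (1000 × 9.81) = 33.67 m.
Total head at OW-7: h = z + ψ = 116.12 + 33.67 = 149.79 m.
Head difference: h(OW-5) − h(OW-7) = 155.69 − 149.79 = 5.90 m.
Hydraulic gradient: i = |Δh| / L = 5.90 / 391 = 0.0151.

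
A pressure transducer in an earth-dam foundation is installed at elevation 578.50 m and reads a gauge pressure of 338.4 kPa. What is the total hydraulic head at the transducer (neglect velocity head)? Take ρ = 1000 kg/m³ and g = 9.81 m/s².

ψ = P/(ρg) = 338.4×1000 / (1000 × 9.81) = 34.50 m.
h = z + ψ = 578.50 + 34.50 = 613.00 m.

h ≈ 613.00 m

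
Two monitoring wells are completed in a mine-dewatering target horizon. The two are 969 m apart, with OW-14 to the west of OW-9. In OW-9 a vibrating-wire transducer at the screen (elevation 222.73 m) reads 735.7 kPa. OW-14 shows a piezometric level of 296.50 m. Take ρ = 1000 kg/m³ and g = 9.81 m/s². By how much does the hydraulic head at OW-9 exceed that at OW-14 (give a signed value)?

Δh ≈ 1.22 m

Pressure head at OW-9: ψ = P/(ρg) = 735.7×1000 / (1000 × 9.81) = 74.99 m.
Total head at OW-9: h = z + ψ = 222.73 + 74.99 = 297.72 m.
Total head at OW-14: h = 296.50 m (water level in the piezometer is the total head).
Head difference: h(OW-9) − h(OW-14) = 297.72 − 296.50 = 1.22 m.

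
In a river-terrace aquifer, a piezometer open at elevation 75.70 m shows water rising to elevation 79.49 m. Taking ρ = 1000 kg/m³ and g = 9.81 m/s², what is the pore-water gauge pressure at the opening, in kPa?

P ≈ 37.2 kPa

Pressure head ψ = h − z = 79.49 − 75.70 = 3.79 m.
P = ρgψ = 1000 × 9.81 × 3.79 = 37180 Pa ≈ 37.2 kPa.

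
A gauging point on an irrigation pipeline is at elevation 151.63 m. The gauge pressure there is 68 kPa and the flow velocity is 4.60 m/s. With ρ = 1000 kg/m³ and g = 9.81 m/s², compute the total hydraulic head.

h ≈ 159.64 m

Pressure head ψ = P/(ρg) = 68×1000 / (1000 × 9.81) = 6.93 m.
Velocity head = v²/(2g) = 4.60² / (2 × 9.81) = 1.078 m.
h = z + ψ + v²/(2g) = 151.63 + 6.93 + 1.078 = 159.64 m.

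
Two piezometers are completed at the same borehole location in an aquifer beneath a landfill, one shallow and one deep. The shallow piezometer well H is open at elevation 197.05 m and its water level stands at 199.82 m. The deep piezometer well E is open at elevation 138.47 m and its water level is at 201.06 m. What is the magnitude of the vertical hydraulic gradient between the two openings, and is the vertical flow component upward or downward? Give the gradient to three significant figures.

|i_v| ≈ 0.0212; vertical flow is upward

Total head at well H: h = 199.82 m (water level in the standpipe).
Total head at well E: h = 201.06 m.
Δh = h(well H) − h(well E) = 199.82 − 201.06 = -1.24 m.
Vertical separation Δz = 197.05 − 138.47 = 58.58 m.
|i_v| = |Δh| / Δz = 1.24 / 58.58 = 0.0212.
Head is higher in the deep piezometer, so vertical flow is upward (discharge condition).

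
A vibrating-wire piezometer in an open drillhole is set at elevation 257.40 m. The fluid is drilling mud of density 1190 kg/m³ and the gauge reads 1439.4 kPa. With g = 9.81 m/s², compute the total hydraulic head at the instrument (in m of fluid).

h ≈ 380.70 m

ψ = P/(ρg) = 1439.4×1000 / (1190 × 9.81) = 123.30 m.
h = z + ψ = 257.40 + 123.30 = 380.70 m.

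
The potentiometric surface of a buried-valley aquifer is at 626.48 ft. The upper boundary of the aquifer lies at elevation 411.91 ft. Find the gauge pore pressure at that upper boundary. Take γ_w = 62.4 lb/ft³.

P ≈ 93.0 psi

Pressure head at the aquifer top: ψ = h − z = 626.48 − 411.91 = 214.57 ft.
P = γψ/144 = 62.4 × 214.57 / 144 = 93.0 psi.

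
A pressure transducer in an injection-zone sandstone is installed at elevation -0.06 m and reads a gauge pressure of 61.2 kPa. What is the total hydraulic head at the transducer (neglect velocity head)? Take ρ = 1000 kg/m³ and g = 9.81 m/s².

h ≈ 6.18 m

ψ = P/(ρg) = 61.2×1000 / (1000 × 9.81) = 6.24 m.
h = z + ψ = -0.06 + 6.24 = 6.18 m.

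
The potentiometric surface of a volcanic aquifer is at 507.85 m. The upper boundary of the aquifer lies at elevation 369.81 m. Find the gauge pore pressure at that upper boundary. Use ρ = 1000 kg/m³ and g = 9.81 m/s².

P ≈ 1350 kPa

Pressure head at the aquifer top: ψ = h − z = 507.85 − 369.81 = 138.04 m.
P = ρgψ = 1000 × 9.81 × 138.04 = 1354172 Pa ≈ 1350 kPa.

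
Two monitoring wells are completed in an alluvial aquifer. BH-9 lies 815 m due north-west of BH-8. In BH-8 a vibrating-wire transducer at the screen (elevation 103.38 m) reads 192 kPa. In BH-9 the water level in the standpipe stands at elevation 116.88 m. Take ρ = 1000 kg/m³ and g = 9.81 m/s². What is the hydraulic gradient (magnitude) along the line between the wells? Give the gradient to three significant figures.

i ≈ 0.00745

Pressure head at BH-8: ψ = P/(ρg) = 192×1000 / (1000 × 9.81) = 19.57 m.
Total head at BH-8: h = z + ψ = 103.38 + 19.57 = 122.95 m.
Total head at BH-9: h = 116.88 m (water level in the piezometer is the total head).
Head difference: h(BH-8) − h(BH-9) = 122.95 − 116.88 = 6.07 m.
Hydraulic gradient: i = |Δh| / L = 6.07 / 815 = 0.00745.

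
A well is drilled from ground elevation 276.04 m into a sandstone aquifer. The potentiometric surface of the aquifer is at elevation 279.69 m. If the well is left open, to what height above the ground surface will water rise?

≈ 3.65 m above ground

Water rises to the potentiometric surface, so the rise above ground = 279.69 − 276.04 = 3.65 m.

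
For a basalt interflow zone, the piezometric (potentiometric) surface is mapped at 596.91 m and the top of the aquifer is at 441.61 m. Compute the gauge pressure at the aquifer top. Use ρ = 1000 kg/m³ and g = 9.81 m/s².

P ≈ 1520 kPa

Pressure head at the aquifer top: ψ = h − z = 596.91 − 441.61 = 155.30 m.
P = ρgψ = 1000 × 9.81 × 155.30 = 1523493 Pa ≈ 1520 kPa.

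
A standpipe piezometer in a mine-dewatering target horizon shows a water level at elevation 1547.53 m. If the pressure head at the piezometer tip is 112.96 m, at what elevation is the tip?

z = h − ψ = 1547.53 − 112.96 = 1434.57 m.

z ≈ 1434.57 m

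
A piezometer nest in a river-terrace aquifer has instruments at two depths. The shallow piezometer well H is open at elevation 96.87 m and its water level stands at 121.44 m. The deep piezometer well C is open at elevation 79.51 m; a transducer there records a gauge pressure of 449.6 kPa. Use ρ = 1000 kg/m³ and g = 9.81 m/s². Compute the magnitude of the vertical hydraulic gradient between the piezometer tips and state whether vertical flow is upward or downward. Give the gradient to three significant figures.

|i_v| ≈ 0.225; vertical flow is upward

Total head at well H: h = 121.44 m (water level in the standpipe).
Pressure head at well C: ψ = P/(ρg) = 449.6×1000 / (1000 × 9.81) = 45.83 m.
Total head at well C: h = z + ψ = 79.51 + 45.83 = 125.34 m.
Δh = h(well H) − h(well C) = 121.44 − 125.34 = -3.90 m.
Vertical separation Δz = 96.87 − 79.51 = 17.36 m.
|i_v| = |Δh| / Δz = 3.90 / 17.36 = 0.225.
Head is higher in the deep piezometer, so vertical flow is upward (discharge condition).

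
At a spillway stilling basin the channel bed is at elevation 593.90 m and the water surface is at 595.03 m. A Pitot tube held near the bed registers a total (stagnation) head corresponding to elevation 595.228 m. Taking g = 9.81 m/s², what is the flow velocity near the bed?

Near the bed, under hydrostatic conditions, the piezometric head (z + ψ) equals the free-surface elevation, 595.03 m.
Velocity head = total − piezometric = 595.228 − 595.03 = 0.198 m.
v = √(2g·h_v) = √(2 × 9.81 × 0.198) = 1.97 m/s.

v ≈ 1.97 m/s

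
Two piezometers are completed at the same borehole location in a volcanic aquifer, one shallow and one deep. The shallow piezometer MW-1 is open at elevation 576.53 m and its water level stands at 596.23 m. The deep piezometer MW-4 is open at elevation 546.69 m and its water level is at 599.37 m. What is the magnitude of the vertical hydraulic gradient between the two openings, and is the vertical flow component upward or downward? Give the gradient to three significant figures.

Total head at MW-1: h = 596.23 m (water level in the standpipe).
Total head at MW-4: h = 599.37 m.
Δh = h(MW-1) − h(MW-4) = 596.23 − 599.37 = -3.14 m.
Vertical separation Δz = 576.53 − 546.69 = 29.84 m.
|i_v| = |Δh| / Δz = 3.14 / 29.84 = 0.105.
Head is higher in the deep piezometer, so vertical flow is upward (discharge condition).

|i_v| ≈ 0.105; vertical flow is upward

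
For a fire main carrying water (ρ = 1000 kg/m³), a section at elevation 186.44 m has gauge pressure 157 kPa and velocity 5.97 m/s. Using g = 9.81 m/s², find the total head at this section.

h ≈ 204.26 m

Pressure head ψ = P/(ρg) = 157×1000 / (1000 × 9.81) = 16.00 m.
Velocity head = v²/(2g) = 5.97² / (2 × 9.81) = 1.817 m.
h = z + ψ + v²/(2g) = 186.44 + 16.00 + 1.817 = 204.26 m.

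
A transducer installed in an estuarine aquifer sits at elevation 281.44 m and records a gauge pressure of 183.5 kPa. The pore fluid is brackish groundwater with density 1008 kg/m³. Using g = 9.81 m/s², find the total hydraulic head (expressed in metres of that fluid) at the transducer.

ψ = P/(ρg) = 183.5×1000 / (1008 × 9.81) = 18.56 m.
h = z + ψ = 281.44 + 18.56 = 300.00 m.

h ≈ 300.00 m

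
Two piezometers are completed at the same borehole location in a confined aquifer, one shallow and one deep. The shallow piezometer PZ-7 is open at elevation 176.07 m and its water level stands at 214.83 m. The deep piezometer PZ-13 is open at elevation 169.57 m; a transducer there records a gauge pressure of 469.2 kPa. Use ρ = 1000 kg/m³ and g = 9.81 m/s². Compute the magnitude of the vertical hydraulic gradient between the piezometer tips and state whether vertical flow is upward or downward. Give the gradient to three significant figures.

|i_v| ≈ 0.395; vertical flow is upward

Total head at PZ-7: h = 214.83 m (water level in the standpipe).
Pressure head at PZ-13: ψ = P/(ρg) = 469.2×1000 / (1000 × 9.81) = 47.83 m.
Total head at PZ-13: h = z + ψ = 169.57 + 47.83 = 217.40 m.
Δh = h(PZ-7) − h(PZ-13) = 214.83 − 217.40 = -2.57 m.
Vertical separation Δz = 176.07 − 169.57 = 6.50 m.
|i_v| = |Δh| / Δz = 2.57 / 6.50 = 0.395.
Head is higher in the deep piezometer, so vertical flow is upward (discharge condition).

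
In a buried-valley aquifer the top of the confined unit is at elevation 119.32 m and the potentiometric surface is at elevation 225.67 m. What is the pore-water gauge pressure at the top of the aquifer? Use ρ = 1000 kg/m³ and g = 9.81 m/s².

Pressure head at the aquifer top: ψ = h − z = 225.67 − 119.32 = 106.35 m.
P = ρgψ = 1000 × 9.81 × 106.35 = 1043294 Pa ≈ 1040 kPa.

P ≈ 1040 kPa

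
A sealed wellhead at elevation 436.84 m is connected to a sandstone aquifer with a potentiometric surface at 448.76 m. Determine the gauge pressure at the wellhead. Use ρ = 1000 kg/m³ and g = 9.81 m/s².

Head above the cap: Δh = 448.76 − 436.84 = 11.92 m.
P = ρgΔh = 1000 × 9.81 × 11.92 = 116935 Pa ≈ 117 kPa.

P ≈ 117 kPa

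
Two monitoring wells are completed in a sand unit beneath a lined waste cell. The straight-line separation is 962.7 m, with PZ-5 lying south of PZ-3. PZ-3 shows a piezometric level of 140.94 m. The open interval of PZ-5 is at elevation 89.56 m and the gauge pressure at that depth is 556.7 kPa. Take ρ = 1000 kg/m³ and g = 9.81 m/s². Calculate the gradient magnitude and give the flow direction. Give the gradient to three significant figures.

i ≈ 0.00558; groundwater flows toward the north

Total head at PZ-3: h = 140.94 m (water level in the piezometer is the total head).
Pressure head at PZ-5: ψ = P/(ρg) = 556.7×1000 / (1000 × 9.81) = 56.75 m.
Total head at PZ-5: h = z + ψ = 89.56 + 56.75 = 146.31 m.
Head difference: h(PZ-3) − h(PZ-5) = 140.94 − 146.31 = -5.37 m.
Hydraulic gradient: i = |Δh| / L = 5.37 / 962.7 = 0.00558.
Flow is from higher to lower head: from PZ-5 toward PZ-3, i.e. toward the north.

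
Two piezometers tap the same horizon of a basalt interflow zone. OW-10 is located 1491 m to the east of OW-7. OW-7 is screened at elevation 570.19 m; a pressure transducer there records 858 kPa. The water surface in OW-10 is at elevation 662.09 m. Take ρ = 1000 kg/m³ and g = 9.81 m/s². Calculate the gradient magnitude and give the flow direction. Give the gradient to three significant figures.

Pressure head at OW-7: ψ = P/(ρg) = 858×1000 / (1000 × 9.81) = 87.46 m.
Total head at OW-7: h = z + ψ = 570.19 + 87.46 = 657.65 m.
Total head at OW-10: h = 662.09 m (water level in the piezometer is the total head).
Head difference: h(OW-7) − h(OW-10) = 657.65 − 662.09 = -4.44 m.
Hydraulic gradient: i = |Δh| / L = 4.44 / 1491 = 0.00298.
Flow is from higher to lower head: from OW-10 toward OW-7, i.e. toward the west.

i ≈ 0.00298; groundwater flows toward the west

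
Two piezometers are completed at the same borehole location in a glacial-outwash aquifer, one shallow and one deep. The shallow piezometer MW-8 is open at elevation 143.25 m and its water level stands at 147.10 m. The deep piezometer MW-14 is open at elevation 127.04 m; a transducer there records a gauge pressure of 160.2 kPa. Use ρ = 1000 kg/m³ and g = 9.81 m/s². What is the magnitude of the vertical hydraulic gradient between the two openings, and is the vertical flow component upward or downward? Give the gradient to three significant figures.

|i_v| ≈ 0.230; vertical flow is downward

Total head at MW-8: h = 147.10 m (water level in the standpipe).
Pressure head at MW-14: ψ = P/(ρg) = 160.2×1000 / (1000 × 9.81) = 16.33 m.
Total head at MW-14: h = z + ψ = 127.04 + 16.33 = 143.37 m.
Δh = h(MW-8) − h(MW-14) = 147.10 − 143.37 = 3.73 m.
Vertical separation Δz = 143.25 − 127.04 = 16.21 m.
|i_v| = |Δh| / Δz = 3.73 / 16.21 = 0.230.
Head is higher in the shallow piezometer, so vertical flow is downward (recharge condition).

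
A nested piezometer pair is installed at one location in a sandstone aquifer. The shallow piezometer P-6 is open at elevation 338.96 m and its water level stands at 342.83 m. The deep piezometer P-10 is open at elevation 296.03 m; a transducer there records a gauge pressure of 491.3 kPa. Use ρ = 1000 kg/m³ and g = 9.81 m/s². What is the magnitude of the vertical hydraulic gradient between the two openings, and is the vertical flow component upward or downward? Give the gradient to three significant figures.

Total head at P-6: h = 342.83 m (water level in the standpipe).
Pressure head at P-10: ψ = P/(ρg) = 491.3×1000 / (1000 × 9.81) = 50.08 m.
Total head at P-10: h = z + ψ = 296.03 + 50.08 = 346.11 m.
Δh = h(P-6) − h(P-10) = 342.83 − 346.11 = -3.28 m.
Vertical separation Δz = 338.96 − 296.03 = 42.93 m.
|i_v| = |Δh| / Δz = 3.28 / 42.93 = 0.0764.
Head is higher in the deep piezometer, so vertical flow is upward (discharge condition).

|i_v| ≈ 0.0764; vertical flow is upward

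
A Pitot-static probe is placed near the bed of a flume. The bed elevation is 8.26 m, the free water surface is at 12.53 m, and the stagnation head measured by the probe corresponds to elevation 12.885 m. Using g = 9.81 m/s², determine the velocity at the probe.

v ≈ 2.64 m/s

Near the bed, under hydrostatic conditions, the piezometric head (z + ψ) equals the free-surface elevation, 12.53 m.
Velocity head = total − piezometric = 12.885 − 12.53 = 0.355 m.
v = √(2g·h_v) = √(2 × 9.81 × 0.355) = 2.64 m/s.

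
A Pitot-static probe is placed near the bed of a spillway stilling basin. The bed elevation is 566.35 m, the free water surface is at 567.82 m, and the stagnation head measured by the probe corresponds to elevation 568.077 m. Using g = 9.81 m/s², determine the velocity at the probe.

Near the bed, under hydrostatic conditions, the piezometric head (z + ψ) equals the free-surface elevation, 567.82 m.
Velocity head = total − piezometric = 568.077 − 567.82 = 0.257 m.
v = √(2g·h_v) = √(2 × 9.81 × 0.257) = 2.25 m/s.

v ≈ 2.25 m/s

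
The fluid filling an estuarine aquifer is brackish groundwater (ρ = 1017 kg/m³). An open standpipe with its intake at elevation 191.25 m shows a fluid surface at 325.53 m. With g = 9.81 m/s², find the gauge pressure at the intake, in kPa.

Pressure head ψ = h − z = 325.53 − 191.25 = 134.28 m.
P = ρgψ = 1017 × 9.81 × 134.28 = 1339681 Pa ≈ 1340 kPa.

P ≈ 1340 kPa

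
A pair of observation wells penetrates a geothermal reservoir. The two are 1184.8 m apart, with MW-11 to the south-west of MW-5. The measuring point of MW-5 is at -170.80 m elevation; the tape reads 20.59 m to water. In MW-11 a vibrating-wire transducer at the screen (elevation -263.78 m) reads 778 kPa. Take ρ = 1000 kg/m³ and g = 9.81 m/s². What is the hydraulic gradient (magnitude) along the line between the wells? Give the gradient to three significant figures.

Total head at MW-5: h = -170.80 − 20.59 = -191.39 m.
Pressure head at MW-11: ψ = P/(ρg) = 778×1000 / (1000 × 9.81) = 79.31 m.
Total head at MW-11: h = z + ψ = -263.78 + 79.31 = -184.47 m.
Head difference: h(MW-5) − h(MW-11) = -191.39 − (-184.47) = -6.92 m.
Hydraulic gradient: i = |Δh| / L = 6.92 / 1184.8 = 0.00584.

i ≈ 0.00584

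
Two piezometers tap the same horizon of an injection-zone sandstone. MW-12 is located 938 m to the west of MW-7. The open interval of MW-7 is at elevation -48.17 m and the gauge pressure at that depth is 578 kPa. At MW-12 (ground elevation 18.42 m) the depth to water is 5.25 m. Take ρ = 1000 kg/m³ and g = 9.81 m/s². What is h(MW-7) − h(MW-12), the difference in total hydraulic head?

Δh ≈ -2.42 m

Pressure head at MW-7: ψ = P/(ρg) = 578×1000 / (1000 × 9.81) = 58.92 m.
Total head at MW-7: h = z + ψ = -48.17 + 58.92 = 10.75 m.
Total head at MW-12: h = 18.42 − 5.25 = 13.17 m.
Head difference: h(MW-7) − h(MW-12) = 10.75 − 13.17 = -2.42 m.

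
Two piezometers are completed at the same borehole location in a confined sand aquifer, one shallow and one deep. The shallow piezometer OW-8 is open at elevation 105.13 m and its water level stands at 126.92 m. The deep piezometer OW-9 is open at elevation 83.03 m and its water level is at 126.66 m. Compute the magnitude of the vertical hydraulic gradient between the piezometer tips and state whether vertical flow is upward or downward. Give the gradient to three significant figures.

|i_v| ≈ 0.0118; vertical flow is downward

Total head at OW-8: h = 126.92 m (water level in the standpipe).
Total head at OW-9: h = 126.66 m.
Δh = h(OW-8) − h(OW-9) = 126.92 − 126.66 = 0.26 m.
Vertical separation Δz = 105.13 − 83.03 = 22.10 m.
|i_v| = |Δh| / Δz = 0.26 / 22.10 = 0.0118.
Head is higher in the shallow piezometer, so vertical flow is downward (recharge condition).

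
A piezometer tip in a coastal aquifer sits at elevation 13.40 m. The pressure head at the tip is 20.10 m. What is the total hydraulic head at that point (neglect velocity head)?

h ≈ 33.50 m

h = z + ψ = 13.40 + 20.10 = 33.50 m.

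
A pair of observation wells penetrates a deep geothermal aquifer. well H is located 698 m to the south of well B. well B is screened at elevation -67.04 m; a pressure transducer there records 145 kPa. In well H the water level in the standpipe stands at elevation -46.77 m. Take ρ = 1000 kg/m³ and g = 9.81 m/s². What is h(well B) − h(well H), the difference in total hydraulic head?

Δh ≈ -5.49 m

Pressure head at well B: ψ = P/(ρg) = 145×1000 / (1000 × 9.81) = 14.78 m.
Total head at well B: h = z + ψ = -67.04 + 14.78 = -52.26 m.
Total head at well H: h = -46.77 m (water level in the piezometer is the total head).
Head difference: h(well B) − h(well H) = -52.26 − (-46.77) = -5.49 m.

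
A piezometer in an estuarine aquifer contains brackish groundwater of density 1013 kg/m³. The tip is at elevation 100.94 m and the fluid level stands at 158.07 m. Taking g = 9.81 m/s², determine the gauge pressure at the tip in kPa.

Pressure head ψ = h − z = 158.07 − 100.94 = 57.13 m.
P = ρgψ = 1013 × 9.81 × 57.13 = 567731 Pa ≈ 568 kPa.

P ≈ 568 kPa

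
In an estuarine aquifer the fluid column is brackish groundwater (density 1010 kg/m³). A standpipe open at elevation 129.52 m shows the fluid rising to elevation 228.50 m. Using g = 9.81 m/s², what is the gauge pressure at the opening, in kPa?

Pressure head ψ = h − z = 228.50 − 129.52 = 98.98 m.
P = ρgψ = 1010 × 9.81 × 98.98 = 980704 Pa ≈ 981 kPa.

P ≈ 981 kPa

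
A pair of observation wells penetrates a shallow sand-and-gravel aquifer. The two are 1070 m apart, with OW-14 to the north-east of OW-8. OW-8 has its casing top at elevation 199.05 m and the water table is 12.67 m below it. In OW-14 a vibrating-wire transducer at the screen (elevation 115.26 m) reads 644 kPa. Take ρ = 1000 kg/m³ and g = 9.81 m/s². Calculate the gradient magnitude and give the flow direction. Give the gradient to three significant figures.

i ≈ 0.00511; groundwater flows toward the north-east

Total head at OW-8: h = 199.05 − 12.67 = 186.38 m.
Pressure head at OW-14: ψ = P/(ρg) = 644×1000 / (1000 × 9.81) = 65.65 m.
Total head at OW-14: h = z + ψ = 115.26 + 65.65 = 180.91 m.
Head difference: h(OW-8) − h(OW-14) = 186.38 − 180.91 = 5.47 m.
Hydraulic gradient: i = |Δh| / L = 5.47 / 1070 = 0.00511.
Flow is from higher to lower head: from OW-8 toward OW-14, i.e. toward the north-east.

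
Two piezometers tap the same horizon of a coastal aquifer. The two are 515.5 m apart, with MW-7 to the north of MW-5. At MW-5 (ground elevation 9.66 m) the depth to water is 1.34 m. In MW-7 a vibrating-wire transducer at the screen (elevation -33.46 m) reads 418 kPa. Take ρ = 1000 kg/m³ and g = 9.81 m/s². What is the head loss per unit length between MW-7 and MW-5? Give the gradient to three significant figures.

i ≈ 0.00161 m/m

Total head at MW-5: h = 9.66 − 1.34 = 8.32 m.
Pressure head at MW-7: ψ = P/(ρg) = 418×1000 / (1000 × 9.81) = 42.61 m.
Total head at MW-7: h = z + ψ = -33.46 + 42.61 = 9.15 m.
Head difference: h(MW-5) − h(MW-7) = 8.32 − 9.15 = -0.83 m.
Hydraulic gradient: i = |Δh| / L = 0.83 / 515.5 = 0.00161.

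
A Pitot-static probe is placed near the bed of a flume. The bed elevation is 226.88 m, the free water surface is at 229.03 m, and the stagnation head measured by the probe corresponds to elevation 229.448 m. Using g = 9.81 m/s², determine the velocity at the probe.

v ≈ 2.86 m/s

Near the bed, under hydrostatic conditions, the piezometric head (z + ψ) equals the free-surface elevation, 229.03 m.
Velocity head = total − piezometric = 229.448 − 229.03 = 0.418 m.
v = √(2g·h_v) = √(2 × 9.81 × 0.418) = 2.86 m/s.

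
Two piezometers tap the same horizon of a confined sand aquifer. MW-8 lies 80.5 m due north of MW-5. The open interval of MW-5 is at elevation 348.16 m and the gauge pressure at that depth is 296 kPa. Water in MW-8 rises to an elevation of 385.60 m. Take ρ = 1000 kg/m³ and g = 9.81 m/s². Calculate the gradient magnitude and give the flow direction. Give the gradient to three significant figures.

Pressure head at MW-5: ψ = P/(ρg) = 296×1000 / (1000 × 9.81) = 30.17 m.
Total head at MW-5: h = z + ψ = 348.16 + 30.17 = 378.33 m.
Total head at MW-8: h = 385.60 m (water level in the piezometer is the total head).
Head difference: h(MW-5) − h(MW-8) = 378.33 − 385.60 = -7.27 m.
Hydraulic gradient: i = |Δh| / L = 7.27 / 80.5 = 0.0903.
Flow is from higher to lower head: from MW-8 toward MW-5, i.e. toward the south.

i ≈ 0.0903; groundwater flows toward the south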